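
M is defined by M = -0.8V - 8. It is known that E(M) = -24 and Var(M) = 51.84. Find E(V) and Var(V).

From M = -0.8V - 8: E(M) = a·E(V) + b, so E(V) = (E(M) − b)/a = (-24 − (-8))/(-0.8) = 20.
Var(M) = a²·Var(V), so Var(V) = 51.84/(-0.8)² = 81.

E(V) = 20, Var(V) = 81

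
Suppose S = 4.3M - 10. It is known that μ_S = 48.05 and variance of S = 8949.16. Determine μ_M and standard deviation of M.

From S = 4.3M - 10: μ_S = a·μ_M + b, so μ_M = (μ_S − b)/a = (48.05 − (-10))/4.3 = 13.5.
standard deviation of S = √8949.16 = 94.6.
standard deviation of S = |a|·standard deviation of M, so standard deviation of M = 94.6/|4.3| = 22.

μ_M = 13.5, standard deviation of M = 22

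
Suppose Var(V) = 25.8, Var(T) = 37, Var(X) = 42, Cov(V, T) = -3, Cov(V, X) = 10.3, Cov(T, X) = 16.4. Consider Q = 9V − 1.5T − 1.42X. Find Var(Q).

Var(Q) = a²·Var(V) + b²·Var(T) + c²·Var(X) + 2ab·Cov(V, T) + 2ac·Cov(V, X) + 2bc·Cov(T, X), with a = 9, b = -1.5, c = -1.42.
= 2089.8 + 83.25 + 84.6888 + 81 + (-263.268) + 69.864
= 2145.3348.

Var(Q) = 2145.3348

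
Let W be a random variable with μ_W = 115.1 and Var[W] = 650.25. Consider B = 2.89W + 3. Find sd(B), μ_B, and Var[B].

B = 2.89W + 3 is linear with a = 2.89, b = 3.
sd(W) = √650.25 = 25.5.
sd(B) = |a|·sd(W) = |2.89|·25.5 = 73.695.
μ_B = a·μ_W + b = 2.89·115.1 + 3 = 335.639.
Var[B] = a²·Var[W] = 2.89²·650.25 = 5430.953025 (the additive constant 3 does not affect variance).

sd(B) = 73.695, μ_B = 335.639, Var[B] = 5430.953025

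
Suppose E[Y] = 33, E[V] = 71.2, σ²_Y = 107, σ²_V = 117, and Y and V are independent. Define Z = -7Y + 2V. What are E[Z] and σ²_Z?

E[Z] = (-7)·E[Y] + 2·E[V] = (-7)·33 + 2·71.2 = -88.6.
σ²_Z = a²·σ²_Y + b²·σ²_V + 2ab·covariance of Y and V with a = -7, b = 2.
Independence gives covariance of Y and V = 0.
= (-7)²·107 + 2²·117 + 2·(-7)·2·0
= 5243 + 468 + 0 = 5711.

E[Z] = -88.6, σ²_Z = 5711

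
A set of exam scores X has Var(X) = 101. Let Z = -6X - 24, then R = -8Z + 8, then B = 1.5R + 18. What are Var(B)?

Var(Z) = (-6)²·101 = 3636.
Var(R) = (-8)²·3636 = 232704.
Var(B) = 1.5²·232704 = 523584.

Var(B) = 523584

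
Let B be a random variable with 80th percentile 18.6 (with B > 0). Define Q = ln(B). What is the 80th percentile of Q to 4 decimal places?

80th percentile of Q = 2.9232

ln(B) is increasing, so P_{80}(Q) = g(P_{80}(B)) ≈ 2.9232.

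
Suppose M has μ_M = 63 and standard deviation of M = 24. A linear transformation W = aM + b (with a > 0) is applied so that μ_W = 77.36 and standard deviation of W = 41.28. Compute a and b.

a = 1.72, b = -31

standard deviation of W = a·standard deviation of M (a > 0), so a = 41.28/24 = 1.72.
μ_W = a·μ_M + b, so b = 77.36 − 1.72·63 = -31.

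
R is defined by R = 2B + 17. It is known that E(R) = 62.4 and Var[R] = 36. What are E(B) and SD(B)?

From R = 2B + 17: E(R) = a·E(B) + b, so E(B) = (E(R) − b)/a = (62.4 − 17)/2 = 22.7.
SD(R) = √36 = 6.
SD(R) = |a|·SD(B), so SD(B) = 6/|2| = 3.

E(B) = 22.7, SD(B) = 3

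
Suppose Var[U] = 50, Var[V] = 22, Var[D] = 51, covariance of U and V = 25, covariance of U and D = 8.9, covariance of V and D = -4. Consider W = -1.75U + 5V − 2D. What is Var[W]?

Var[W] = a²·Var[U] + b²·Var[V] + c²·Var[D] + 2ab·covariance of U and V + 2ac·covariance of U and D + 2bc·covariance of V and D, with a = -1.75, b = 5, c = -2.
= 153.125 + 550 + 204 + (-437.5) + 62.3 + 80
= 611.925.

Var[W] = 611.925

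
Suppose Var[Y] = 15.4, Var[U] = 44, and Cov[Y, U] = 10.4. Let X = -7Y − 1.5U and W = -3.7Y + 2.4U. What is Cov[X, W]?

By bilinearity, Cov[X, W] = ac·Var[Y] + bd·Var[U] + (ad+bc)·Cov[Y, U], with a=-7, b=-1.5, c=-3.7, d=2.4.
ac·Var[Y] = (-7)·(-3.7)·15.4 = 398.86
bd·Var[U] = (-1.5)·2.4·44 = -158.4
(ad+bc)·Cov[Y, U] = (-11.25)·10.4 = -117
Cov[X, W] = 398.86 + (-158.4) + (-117) = 123.46.

Cov[X, W] = 123.46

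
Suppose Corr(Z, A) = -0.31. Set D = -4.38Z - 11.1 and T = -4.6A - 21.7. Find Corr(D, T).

Corr(D, T) = -0.31

Linear rescalings preserve correlation up to sign; here the slopes -4.38 and -4.6 have the same sign, so Corr(D, T) = Corr(Z, A) = -0.31.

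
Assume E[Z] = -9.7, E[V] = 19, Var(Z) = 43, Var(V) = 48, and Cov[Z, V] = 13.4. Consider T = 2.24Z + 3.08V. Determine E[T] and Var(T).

E[T] = 2.24·E[Z] + 3.08·E[V] = 2.24·(-9.7) + 3.08·19 = 36.792.
Var(T) = a²·Var(Z) + b²·Var(V) + 2ab·Cov[Z, V] with a = 2.24, b = 3.08.
= 2.24²·43 + 3.08²·48 + 2·2.24·3.08·13.4
= 215.7568 + 455.3472 + 184.89856 = 856.00256.

E[T] = 36.792, Var(T) = 856.00256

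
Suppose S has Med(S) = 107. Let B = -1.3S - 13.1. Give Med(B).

Med(B) = -152.2

A linear map preserves order up to sign, so Med(B) = a·Med(S) + b = (-1.3)·107 + (-13.1) = -152.2.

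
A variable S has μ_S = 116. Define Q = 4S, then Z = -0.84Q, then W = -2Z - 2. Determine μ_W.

μ_Q = 4·116 = 464.
μ_Z = (-0.84)·464 = -389.76.
μ_W = (-2)·(-389.76) + (-2) = 777.52.

μ_W = 777.52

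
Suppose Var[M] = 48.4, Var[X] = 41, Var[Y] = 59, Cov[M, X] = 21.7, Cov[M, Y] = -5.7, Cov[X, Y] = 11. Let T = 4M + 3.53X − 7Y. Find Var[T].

Var[T] = 4564.6849

Var[T] = a²·Var[M] + b²·Var[X] + c²·Var[Y] + 2ab·Cov[M, X] + 2ac·Cov[M, Y] + 2bc·Cov[X, Y], with a = 4, b = 3.53, c = -7.
= 774.4 + 510.8969 + 2891 + 612.808 + 319.2 + (-543.62)
= 4564.6849.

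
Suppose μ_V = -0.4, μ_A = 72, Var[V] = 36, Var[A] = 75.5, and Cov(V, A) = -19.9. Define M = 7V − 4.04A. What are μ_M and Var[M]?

μ_M = -293.68, Var[M] = 4121.8248

μ_M = 7·μ_V + (-4.04)·μ_A = 7·(-0.4) + (-4.04)·72 = -293.68.
Var[M] = a²·Var[V] + b²·Var[A] + 2ab·Cov(V, A) with a = 7, b = -4.04.
= 7²·36 + (-4.04)²·75.5 + 2·7·(-4.04)·(-19.9)
= 1764 + 1232.2808 + 1125.544 = 4121.8248.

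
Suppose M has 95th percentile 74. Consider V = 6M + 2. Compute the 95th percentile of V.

Since a = 6 > 0 the transformation is increasing, so the 95th percentile of V = a·(P_{95} of M) + b = 6·74 + 2 = 446.

95th percentile of V = 446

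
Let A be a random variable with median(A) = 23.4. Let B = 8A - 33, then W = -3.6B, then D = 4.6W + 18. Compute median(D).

median(D) = -2535.552

median(B) = 8·23.4 + (-33) = 154.2.
median(W) = (-3.6)·154.2 = -555.12.
median(D) = 4.6·(-555.12) + 18 = -2535.552.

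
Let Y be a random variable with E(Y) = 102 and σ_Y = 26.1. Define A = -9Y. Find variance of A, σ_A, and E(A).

variance of A = 55178.01, σ_A = 234.9, E(A) = -918

A = -9Y is linear with a = -9, b = 0.
variance of Y = 26.1² = 681.21.
variance of A = a²·variance of Y = (-9)²·681.21 = 55178.01.
σ_A = |a|·σ_Y = |-9|·26.1 = 234.9.
E(A) = a·E(Y) + b = (-9)·102 = -918.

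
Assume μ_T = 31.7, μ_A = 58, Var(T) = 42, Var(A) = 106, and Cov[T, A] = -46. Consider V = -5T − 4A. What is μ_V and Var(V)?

μ_V = (-5)·μ_T + (-4)·μ_A = (-5)·31.7 + (-4)·58 = -390.5.
Var(V) = a²·Var(T) + b²·Var(A) + 2ab·Cov[T, A] with a = -5, b = -4.
= (-5)²·42 + (-4)²·106 + 2·(-5)·(-4)·(-46)
= 1050 + 1696 + (-1840) = 906.

μ_V = -390.5, Var(V) = 906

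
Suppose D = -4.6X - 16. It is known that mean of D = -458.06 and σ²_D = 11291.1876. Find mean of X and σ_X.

mean of X = 96.1, σ_X = 23.1

From D = -4.6X - 16: mean of D = a·mean of X + b, so mean of X = (mean of D − b)/a = (-458.06 − (-16))/(-4.6) = 96.1.
σ_D = √11291.1876 = 106.26.
σ_D = |a|·σ_X, so σ_X = 106.26/|-4.6| = 23.1.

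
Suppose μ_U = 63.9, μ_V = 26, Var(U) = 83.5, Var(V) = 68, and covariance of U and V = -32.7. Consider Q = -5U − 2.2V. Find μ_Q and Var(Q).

μ_Q = (-5)·μ_U + (-2.2)·μ_V = (-5)·63.9 + (-2.2)·26 = -376.7.
Var(Q) = a²·Var(U) + b²·Var(V) + 2ab·covariance of U and V with a = -5, b = -2.2.
= (-5)²·83.5 + (-2.2)²·68 + 2·(-5)·(-2.2)·(-32.7)
= 2087.5 + 329.12 + (-719.4) = 1697.22.

μ_Q = -376.7, Var(Q) = 1697.22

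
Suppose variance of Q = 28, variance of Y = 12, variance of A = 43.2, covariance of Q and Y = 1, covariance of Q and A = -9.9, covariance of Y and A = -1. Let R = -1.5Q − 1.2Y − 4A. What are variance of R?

variance of R = 646.68

variance of R = a²·variance of Q + b²·variance of Y + c²·variance of A + 2ab·covariance of Q and Y + 2ac·covariance of Q and A + 2bc·covariance of Y and A, with a = -1.5, b = -1.2, c = -4.
= 63 + 17.28 + 691.2 + 3.6 + (-118.8) + (-9.6)
= 646.68.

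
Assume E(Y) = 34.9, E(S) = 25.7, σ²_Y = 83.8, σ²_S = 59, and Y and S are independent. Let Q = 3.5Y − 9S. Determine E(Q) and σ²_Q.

E(Q) = -109.15, σ²_Q = 5805.55

E(Q) = 3.5·E(Y) + (-9)·E(S) = 3.5·34.9 + (-9)·25.7 = -109.15.
σ²_Q = a²·σ²_Y + b²·σ²_S + 2ab·Cov[Y, S] with a = 3.5, b = -9.
Independence gives Cov[Y, S] = 0.
= 3.5²·83.8 + (-9)²·59 + 2·3.5·(-9)·0
= 1026.55 + 4779 + 0 = 5805.55.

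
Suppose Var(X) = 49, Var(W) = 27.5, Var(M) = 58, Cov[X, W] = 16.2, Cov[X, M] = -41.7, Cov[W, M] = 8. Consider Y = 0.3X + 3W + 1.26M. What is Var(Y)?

Var(Y) = 402.1056

Var(Y) = a²·Var(X) + b²·Var(W) + c²·Var(M) + 2ab·Cov[X, W] + 2ac·Cov[X, M] + 2bc·Cov[W, M], with a = 0.3, b = 3, c = 1.26.
= 4.41 + 247.5 + 92.0808 + 29.16 + (-31.5252) + 60.48
= 402.1056.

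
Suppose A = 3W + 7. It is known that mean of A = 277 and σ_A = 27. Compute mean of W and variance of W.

mean of W = 90, variance of W = 81

From A = 3W + 7: mean of A = a·mean of W + b, so mean of W = (mean of A − b)/a = (277 − 7)/3 = 90.
variance of A = 27² = 729.
variance of A = a²·variance of W, so variance of W = 729/3² = 81.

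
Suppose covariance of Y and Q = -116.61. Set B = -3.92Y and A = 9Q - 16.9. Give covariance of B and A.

covariance of B and A = a·c·covariance of Y and Q = (-3.92)·9·(-116.61) = 4114.0008. Additive constants drop out.

covariance of B and A = 4114.0008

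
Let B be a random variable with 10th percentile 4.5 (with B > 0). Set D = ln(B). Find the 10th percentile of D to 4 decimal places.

ln(B) is increasing, so P_{10}(D) = g(P_{10}(B)) ≈ 1.5041.

10th percentile of D = 1.5041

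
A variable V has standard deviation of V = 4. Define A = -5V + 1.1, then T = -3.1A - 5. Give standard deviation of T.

standard deviation of A = |-5|·4 = 20.
standard deviation of T = |-3.1|·20 = 62.

standard deviation of T = 62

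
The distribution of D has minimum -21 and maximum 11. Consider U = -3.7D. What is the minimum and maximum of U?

min(U) = -40.7, max(U) = 77.7

a = -3.7 < 0, so order reverses: min(U) = a·max(D)+b = (-3.7)·11 = -40.7; max(U) = a·min(D)+b = (-3.7)·(-21) = 77.7.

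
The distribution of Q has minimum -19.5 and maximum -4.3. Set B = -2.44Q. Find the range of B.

Range of Q = -4.3 − (-19.5) = 15.2.
Range(B) = |a|·Range(Q) = |-2.44|·15.2 = 37.088.

Range(B) = 37.088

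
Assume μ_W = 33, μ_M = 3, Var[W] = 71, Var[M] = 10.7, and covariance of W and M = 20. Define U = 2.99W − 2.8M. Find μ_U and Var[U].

μ_U = 2.99·μ_W + (-2.8)·μ_M = 2.99·33 + (-2.8)·3 = 90.27.
Var[U] = a²·Var[W] + b²·Var[M] + 2ab·covariance of W and M with a = 2.99, b = -2.8.
= 2.99²·71 + (-2.8)²·10.7 + 2·2.99·(-2.8)·20
= 634.7471 + 83.888 + (-334.88) = 383.7551.

μ_U = 90.27, Var[U] = 383.7551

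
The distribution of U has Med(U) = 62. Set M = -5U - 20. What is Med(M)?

Med(M) = -330

A linear map preserves order up to sign, so Med(M) = a·Med(U) + b = (-5)·62 + (-20) = -330.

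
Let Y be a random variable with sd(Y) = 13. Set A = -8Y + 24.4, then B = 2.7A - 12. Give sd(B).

sd(A) = |-8|·13 = 104.
sd(B) = |2.7|·104 = 280.8.

sd(B) = 280.8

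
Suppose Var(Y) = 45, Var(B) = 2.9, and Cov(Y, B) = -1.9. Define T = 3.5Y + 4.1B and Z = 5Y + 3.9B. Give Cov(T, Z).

Cov(T, Z) = 768.986

By bilinearity, Cov(T, Z) = ac·Var(Y) + bd·Var(B) + (ad+bc)·Cov(Y, B), with a=3.5, b=4.1, c=5, d=3.9.
ac·Var(Y) = 3.5·5·45 = 787.5
bd·Var(B) = 4.1·3.9·2.9 = 46.371
(ad+bc)·Cov(Y, B) = (34.15)·(-1.9) = -64.885
Cov(T, Z) = 787.5 + 46.371 + (-64.885) = 768.986.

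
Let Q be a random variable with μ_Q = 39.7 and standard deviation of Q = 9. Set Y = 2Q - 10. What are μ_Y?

Y = 2Q - 10 is linear with a = 2, b = -10.
μ_Y = a·μ_Q + b = 2·39.7 + (-10) = 69.4.

μ_Y = 69.4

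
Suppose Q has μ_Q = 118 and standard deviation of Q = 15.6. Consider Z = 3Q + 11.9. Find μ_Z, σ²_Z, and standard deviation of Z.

μ_Z = 365.9, σ²_Z = 2190.24, standard deviation of Z = 46.8

Z = 3Q + 11.9 is linear with a = 3, b = 11.9.
μ_Z = a·μ_Q + b = 3·118 + 11.9 = 365.9.
σ²_Q = 15.6² = 243.36.
σ²_Z = a²·σ²_Q = 3²·243.36 = 2190.24 (the additive constant 11.9 does not affect variance).
standard deviation of Z = |a|·standard deviation of Q = |3|·15.6 = 46.8.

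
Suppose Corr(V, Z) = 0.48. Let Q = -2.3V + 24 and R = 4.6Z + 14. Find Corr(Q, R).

Linear rescalings preserve |correlation|; the slopes -2.3 and 4.6 have opposite signs, so the correlation flips sign: Corr(Q, R) = −Corr(V, Z) = -0.48.

Corr(Q, R) = -0.48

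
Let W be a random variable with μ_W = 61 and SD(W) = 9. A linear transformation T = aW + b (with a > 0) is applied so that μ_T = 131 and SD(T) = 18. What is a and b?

SD(T) = a·SD(W) (a > 0), so a = 18/9 = 2.
μ_T = a·μ_W + b, so b = 131 − 2·61 = 9.

a = 2, b = 9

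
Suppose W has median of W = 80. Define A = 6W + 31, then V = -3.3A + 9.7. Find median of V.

median of V = -1676.6

median of A = 6·80 + 31 = 511.
median of V = (-3.3)·511 + 9.7 = -1676.6.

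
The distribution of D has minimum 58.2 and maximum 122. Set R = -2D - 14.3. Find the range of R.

Range(R) = 127.6

Range of D = 122 − 58.2 = 63.8.
Range(R) = |a|·Range(D) = |-2|·63.8 = 127.6.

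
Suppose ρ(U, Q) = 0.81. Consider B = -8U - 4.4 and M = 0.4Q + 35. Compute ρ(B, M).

Linear rescalings preserve |correlation|; the slopes -8 and 0.4 have opposite signs, so the correlation flips sign: ρ(B, M) = −ρ(U, Q) = -0.81.

ρ(B, M) = -0.81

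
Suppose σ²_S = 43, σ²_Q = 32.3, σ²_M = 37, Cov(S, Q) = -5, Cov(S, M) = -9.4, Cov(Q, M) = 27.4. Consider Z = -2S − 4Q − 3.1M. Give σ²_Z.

σ²_Z = 1527.33

σ²_Z = a²·σ²_S + b²·σ²_Q + c²·σ²_M + 2ab·Cov(S, Q) + 2ac·Cov(S, M) + 2bc·Cov(Q, M), with a = -2, b = -4, c = -3.1.
= 172 + 516.8 + 355.57 + (-80) + (-116.56) + 679.52
= 1527.33.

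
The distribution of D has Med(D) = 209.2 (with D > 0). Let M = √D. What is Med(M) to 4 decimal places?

√D is monotone on this domain, so Med(M) = √(209.2) ≈ 14.4637.

Med(M) = 14.4637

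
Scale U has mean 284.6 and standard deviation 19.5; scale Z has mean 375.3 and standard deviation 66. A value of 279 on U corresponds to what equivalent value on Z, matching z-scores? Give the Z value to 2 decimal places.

z = (279 − 284.6)/19.5 ≈ -0.2872.
Z = 375.3 + z·66 = 375.3 + (279 − 284.6)·66/19.5 ≈ 356.35.

Z = 356.35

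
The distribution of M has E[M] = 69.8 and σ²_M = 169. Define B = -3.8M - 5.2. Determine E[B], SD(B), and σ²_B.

E[B] = -270.44, SD(B) = 49.4, σ²_B = 2440.36

B = -3.8M - 5.2 is linear with a = -3.8, b = -5.2.
E[B] = a·E[M] + b = (-3.8)·69.8 + (-5.2) = -270.44.
SD(M) = √169 = 13.
SD(B) = |a|·SD(M) = |-3.8|·13 = 49.4.
σ²_B = a²·σ²_M = (-3.8)²·169 = 2440.36 (the additive constant -5.2 does not affect variance).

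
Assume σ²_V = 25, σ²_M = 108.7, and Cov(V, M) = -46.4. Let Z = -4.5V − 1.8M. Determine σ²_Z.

σ²_Z = 106.758

σ²_Z = a²·σ²_V + b²·σ²_M + 2ab·Cov(V, M) with a = -4.5, b = -1.8.
= (-4.5)²·25 + (-1.8)²·108.7 + 2·(-4.5)·(-1.8)·(-46.4)
= 506.25 + 352.188 + (-751.68) = 106.758.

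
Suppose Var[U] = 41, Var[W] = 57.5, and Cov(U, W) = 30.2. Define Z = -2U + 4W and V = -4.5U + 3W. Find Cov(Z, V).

By bilinearity, Cov(Z, V) = ac·Var[U] + bd·Var[W] + (ad+bc)·Cov(U, W), with a=-2, b=4, c=-4.5, d=3.
ac·Var[U] = (-2)·(-4.5)·41 = 369
bd·Var[W] = 4·3·57.5 = 690
(ad+bc)·Cov(U, W) = (-24)·30.2 = -724.8
Cov(Z, V) = 369 + 690 + (-724.8) = 334.2.

Cov(Z, V) = 334.2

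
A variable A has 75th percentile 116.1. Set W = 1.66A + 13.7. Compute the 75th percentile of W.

75th percentile of W = 206.426

Since a = 1.66 > 0 the transformation is increasing, so the 75th percentile of W = a·(P_{75} of A) + b = 1.66·116.1 + 13.7 = 206.426.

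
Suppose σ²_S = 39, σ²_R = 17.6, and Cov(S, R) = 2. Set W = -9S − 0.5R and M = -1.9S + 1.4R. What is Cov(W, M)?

By bilinearity, Cov(W, M) = ac·σ²_S + bd·σ²_R + (ad+bc)·Cov(S, R), with a=-9, b=-0.5, c=-1.9, d=1.4.
ac·σ²_S = (-9)·(-1.9)·39 = 666.9
bd·σ²_R = (-0.5)·1.4·17.6 = -12.32
(ad+bc)·Cov(S, R) = (-11.65)·2 = -23.3
Cov(W, M) = 666.9 + (-12.32) + (-23.3) = 631.28.

Cov(W, M) = 631.28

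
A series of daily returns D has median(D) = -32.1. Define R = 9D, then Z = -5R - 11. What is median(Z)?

median(R) = 9·(-32.1) = -288.9.
median(Z) = (-5)·(-288.9) + (-11) = 1433.5.

median(Z) = 1433.5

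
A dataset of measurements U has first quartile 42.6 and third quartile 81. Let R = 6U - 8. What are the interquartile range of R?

IQR(R) = 230.4

IQR of U = Q3 − Q1 = 81 − 42.6 = 38.4.
Under R = aU + b, IQR(R) = |a|·IQR(U) = |6|·38.4 = 230.4 (shifts cancel; spread scales by |a|).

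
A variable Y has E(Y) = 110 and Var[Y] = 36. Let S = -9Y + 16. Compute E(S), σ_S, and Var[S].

S = -9Y + 16 is linear with a = -9, b = 16.
E(S) = a·E(Y) + b = (-9)·110 + 16 = -974.
σ_Y = √36 = 6.
σ_S = |a|·σ_Y = |-9|·6 = 54.
Var[S] = a²·Var[Y] = (-9)²·36 = 2916 (the additive constant 16 does not affect variance).

E(S) = -974, σ_S = 54, Var[S] = 2916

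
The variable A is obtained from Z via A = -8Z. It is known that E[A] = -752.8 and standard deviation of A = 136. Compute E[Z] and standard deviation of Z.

From A = -8Z: E[A] = a·E[Z] + b, so E[Z] = (E[A] − b)/a = (-752.8 − 0)/(-8) = 94.1.
standard deviation of A = |a|·standard deviation of Z, so standard deviation of Z = 136/|-8| = 17.

E[Z] = 94.1, standard deviation of Z = 17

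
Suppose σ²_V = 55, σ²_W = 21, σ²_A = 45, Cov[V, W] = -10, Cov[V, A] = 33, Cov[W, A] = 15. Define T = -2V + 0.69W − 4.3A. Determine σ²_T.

σ²_T = a²·σ²_V + b²·σ²_W + c²·σ²_A + 2ab·Cov[V, W] + 2ac·Cov[V, A] + 2bc·Cov[W, A], with a = -2, b = 0.69, c = -4.3.
= 220 + 9.9981 + 832.05 + 27.6 + 567.6 + (-89.01)
= 1568.2381.

σ²_T = 1568.2381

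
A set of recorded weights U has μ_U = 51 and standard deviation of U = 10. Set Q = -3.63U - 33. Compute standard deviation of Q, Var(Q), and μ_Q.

standard deviation of Q = 36.3, Var(Q) = 1317.69, μ_Q = -218.13

Q = -3.63U - 33 is linear with a = -3.63, b = -33.
standard deviation of Q = |a|·standard deviation of U = |-3.63|·10 = 36.3.
Var(U) = 10² = 100.
Var(Q) = a²·Var(U) = (-3.63)²·100 = 1317.69 (the additive constant -33 does not affect variance).
μ_Q = a·μ_U + b = (-3.63)·51 + (-33) = -218.13.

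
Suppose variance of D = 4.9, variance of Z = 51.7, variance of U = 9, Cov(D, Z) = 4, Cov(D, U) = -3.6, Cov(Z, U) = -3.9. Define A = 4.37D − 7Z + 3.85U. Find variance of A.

variance of A = a²·variance of D + b²·variance of Z + c²·variance of U + 2ab·Cov(D, Z) + 2ac·Cov(D, U) + 2bc·Cov(Z, U), with a = 4.37, b = -7, c = 3.85.
= 93.57481 + 2533.3 + 133.4025 + (-244.72) + (-121.1364) + 210.21
= 2604.63091.

variance of A = 2604.63091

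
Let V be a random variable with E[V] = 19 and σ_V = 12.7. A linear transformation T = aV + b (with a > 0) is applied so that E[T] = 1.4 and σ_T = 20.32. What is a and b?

σ_T = a·σ_V (a > 0), so a = 20.32/12.7 = 1.6.
E[T] = a·E[V] + b, so b = 1.4 − 1.6·19 = -29.

a = 1.6, b = -29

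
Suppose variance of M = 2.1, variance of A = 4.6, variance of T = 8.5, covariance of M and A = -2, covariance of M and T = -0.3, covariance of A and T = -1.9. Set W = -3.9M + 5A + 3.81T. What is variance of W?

variance of W = a²·variance of M + b²·variance of A + c²·variance of T + 2ab·covariance of M and A + 2ac·covariance of M and T + 2bc·covariance of A and T, with a = -3.9, b = 5, c = 3.81.
= 31.941 + 115 + 123.38685 + 78 + 8.9154 + (-72.39)
= 284.85325.

variance of W = 284.85325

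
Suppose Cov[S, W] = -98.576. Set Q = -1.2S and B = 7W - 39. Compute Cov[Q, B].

Cov[Q, B] = a·c·Cov[S, W] = (-1.2)·7·(-98.576) = 828.0384. Additive constants drop out.

Cov[Q, B] = 828.0384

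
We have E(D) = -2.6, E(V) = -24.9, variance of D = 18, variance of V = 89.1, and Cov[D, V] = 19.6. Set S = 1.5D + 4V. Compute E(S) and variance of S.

E(S) = 1.5·E(D) + 4·E(V) = 1.5·(-2.6) + 4·(-24.9) = -103.5.
variance of S = a²·variance of D + b²·variance of V + 2ab·Cov[D, V] with a = 1.5, b = 4.
= 1.5²·18 + 4²·89.1 + 2·1.5·4·19.6
= 40.5 + 1425.6 + 235.2 = 1701.3.

E(S) = -103.5, variance of S = 1701.3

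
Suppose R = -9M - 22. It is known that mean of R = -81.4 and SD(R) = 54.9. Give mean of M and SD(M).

From R = -9M - 22: mean of R = a·mean of M + b, so mean of M = (mean of R − b)/a = (-81.4 − (-22))/(-9) = 6.6.
SD(R) = |a|·SD(M), so SD(M) = 54.9/|-9| = 6.1.

mean of M = 6.6, SD(M) = 6.1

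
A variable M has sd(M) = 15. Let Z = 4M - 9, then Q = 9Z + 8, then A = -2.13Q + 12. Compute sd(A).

sd(A) = 1150.2

sd(Z) = |4|·15 = 60.
sd(Q) = |9|·60 = 540.
sd(A) = |-2.13|·540 = 1150.2.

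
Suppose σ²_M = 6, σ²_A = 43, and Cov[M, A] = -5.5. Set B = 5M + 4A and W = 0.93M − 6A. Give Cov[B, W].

Cov[B, W] = -859.56

By bilinearity, Cov[B, W] = ac·σ²_M + bd·σ²_A + (ad+bc)·Cov[M, A], with a=5, b=4, c=0.93, d=-6.
ac·σ²_M = 5·0.93·6 = 27.9
bd·σ²_A = 4·(-6)·43 = -1032
(ad+bc)·Cov[M, A] = (-26.28)·(-5.5) = 144.54
Cov[B, W] = 27.9 + (-1032) + 144.54 = -859.56.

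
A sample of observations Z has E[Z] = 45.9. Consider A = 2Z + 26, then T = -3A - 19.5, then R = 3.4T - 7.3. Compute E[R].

E[A] = 2·45.9 + 26 = 117.8.
E[T] = (-3)·117.8 + (-19.5) = -372.9.
E[R] = 3.4·(-372.9) + (-7.3) = -1275.16.

E[R] = -1275.16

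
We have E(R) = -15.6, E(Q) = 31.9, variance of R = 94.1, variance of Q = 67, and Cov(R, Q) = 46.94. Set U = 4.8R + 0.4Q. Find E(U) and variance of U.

E(U) = 4.8·E(R) + 0.4·E(Q) = 4.8·(-15.6) + 0.4·31.9 = -62.12.
variance of U = a²·variance of R + b²·variance of Q + 2ab·Cov(R, Q) with a = 4.8, b = 0.4.
= 4.8²·94.1 + 0.4²·67 + 2·4.8·0.4·46.94
= 2168.064 + 10.72 + 180.2496 = 2359.0336.

E(U) = -62.12, variance of U = 2359.0336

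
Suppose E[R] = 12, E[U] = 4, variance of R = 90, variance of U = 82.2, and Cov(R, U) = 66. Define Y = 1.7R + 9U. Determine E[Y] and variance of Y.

E[Y] = 1.7·E[R] + 9·E[U] = 1.7·12 + 9·4 = 56.4.
variance of Y = a²·variance of R + b²·variance of U + 2ab·Cov(R, U) with a = 1.7, b = 9.
= 1.7²·90 + 9²·82.2 + 2·1.7·9·66
= 260.1 + 6658.2 + 2019.6 = 8937.9.

E[Y] = 56.4, variance of Y = 8937.9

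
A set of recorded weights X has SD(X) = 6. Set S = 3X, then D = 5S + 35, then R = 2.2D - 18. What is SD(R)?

SD(S) = |3|·6 = 18.
SD(D) = |5|·18 = 90.
SD(R) = |2.2|·90 = 198.

SD(R) = 198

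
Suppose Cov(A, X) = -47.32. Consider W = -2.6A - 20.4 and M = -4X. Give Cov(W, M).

Cov(W, M) = -492.128

Cov(W, M) = a·c·Cov(A, X) = (-2.6)·(-4)·(-47.32) = -492.128. Additive constants drop out.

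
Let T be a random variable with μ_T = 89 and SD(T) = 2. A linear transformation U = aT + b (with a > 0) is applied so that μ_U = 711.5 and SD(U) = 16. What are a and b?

SD(U) = a·SD(T) (a > 0), so a = 16/2 = 8.
μ_U = a·μ_T + b, so b = 711.5 − 8·89 = -0.5.

a = 8, b = -0.5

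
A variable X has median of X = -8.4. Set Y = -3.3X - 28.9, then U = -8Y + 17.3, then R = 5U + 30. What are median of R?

median of R = 163.7

median of Y = (-3.3)·(-8.4) + (-28.9) = -1.18.
median of U = (-8)·(-1.18) + 17.3 = 26.74.
median of R = 5·26.74 + 30 = 163.7.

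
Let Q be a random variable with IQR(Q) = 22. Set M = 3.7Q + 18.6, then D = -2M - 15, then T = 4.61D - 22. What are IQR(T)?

IQR(M) = |3.7|·22 = 81.4.
IQR(D) = |-2|·81.4 = 162.8.
IQR(T) = |4.61|·162.8 = 750.508.

IQR(T) = 750.508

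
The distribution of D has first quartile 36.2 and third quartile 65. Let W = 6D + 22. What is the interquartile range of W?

IQR of D = Q3 − Q1 = 65 − 36.2 = 28.8.
Under W = aD + b, IQR(W) = |a|·IQR(D) = |6|·28.8 = 172.8 (shifts cancel; spread scales by |a|).

IQR(W) = 172.8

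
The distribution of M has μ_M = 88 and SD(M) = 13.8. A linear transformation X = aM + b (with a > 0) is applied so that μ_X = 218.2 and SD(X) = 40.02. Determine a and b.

a = 2.9, b = -37

SD(X) = a·SD(M) (a > 0), so a = 40.02/13.8 = 2.9.
μ_X = a·μ_M + b, so b = 218.2 − 2.9·88 = -37.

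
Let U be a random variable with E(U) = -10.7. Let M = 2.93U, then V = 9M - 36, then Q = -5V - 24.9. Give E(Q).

E(M) = 2.93·(-10.7) = -31.351.
E(V) = 9·(-31.351) + (-36) = -318.159.
E(Q) = (-5)·(-318.159) + (-24.9) = 1565.895.

E(Q) = 1565.895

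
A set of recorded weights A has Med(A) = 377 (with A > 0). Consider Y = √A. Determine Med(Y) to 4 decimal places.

Med(Y) = 19.4165

√A is monotone on this domain, so Med(Y) = √(377) ≈ 19.4165.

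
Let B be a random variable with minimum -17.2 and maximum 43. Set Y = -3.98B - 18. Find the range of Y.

Range of B = 43 − (-17.2) = 60.2.
Range(Y) = |a|·Range(B) = |-3.98|·60.2 = 239.596.

Range(Y) = 239.596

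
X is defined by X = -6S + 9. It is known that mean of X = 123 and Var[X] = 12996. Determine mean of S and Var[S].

From X = -6S + 9: mean of X = a·mean of S + b, so mean of S = (mean of X − b)/a = (123 − 9)/(-6) = -19.
Var[X] = a²·Var[S], so Var[S] = 12996/(-6)² = 361.

mean of S = -19, Var[S] = 361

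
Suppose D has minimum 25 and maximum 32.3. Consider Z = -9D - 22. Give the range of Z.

Range of D = 32.3 − 25 = 7.3.
Range(Z) = |a|·Range(D) = |-9|·7.3 = 65.7.

Range(Z) = 65.7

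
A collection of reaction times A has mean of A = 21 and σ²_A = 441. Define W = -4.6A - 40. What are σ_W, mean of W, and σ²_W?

W = -4.6A - 40 is linear with a = -4.6, b = -40.
σ_A = √441 = 21.
σ_W = |a|·σ_A = |-4.6|·21 = 96.6.
mean of W = a·mean of A + b = (-4.6)·21 + (-40) = -136.6.
σ²_W = a²·σ²_A = (-4.6)²·441 = 9331.56 (the additive constant -40 does not affect variance).

σ_W = 96.6, mean of W = -136.6, σ²_W = 9331.56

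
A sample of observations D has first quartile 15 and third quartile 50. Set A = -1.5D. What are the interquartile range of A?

IQR of D = Q3 − Q1 = 50 − 15 = 35.
Under A = aD + b, IQR(A) = |a|·IQR(D) = |-1.5|·35 = 52.5 (shifts cancel; spread scales by |a|).

IQR(A) = 52.5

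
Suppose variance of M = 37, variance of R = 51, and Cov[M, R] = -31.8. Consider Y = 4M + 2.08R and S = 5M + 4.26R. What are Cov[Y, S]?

Cov[Y, S] = 319.3088

By bilinearity, Cov[Y, S] = ac·variance of M + bd·variance of R + (ad+bc)·Cov[M, R], with a=4, b=2.08, c=5, d=4.26.
ac·variance of M = 4·5·37 = 740
bd·variance of R = 2.08·4.26·51 = 451.9008
(ad+bc)·Cov[M, R] = (27.44)·(-31.8) = -872.592
Cov[Y, S] = 740 + 451.9008 + (-872.592) = 319.3088.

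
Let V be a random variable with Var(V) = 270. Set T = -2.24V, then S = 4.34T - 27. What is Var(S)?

Var(T) = (-2.24)²·270 = 1354.752.
Var(S) = 4.34²·1354.752 = 25517.5667712.

Var(S) = 25517.5667712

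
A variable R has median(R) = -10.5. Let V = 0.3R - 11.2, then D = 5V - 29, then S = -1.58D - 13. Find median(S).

median(V) = 0.3·(-10.5) + (-11.2) = -14.35.
median(D) = 5·(-14.35) + (-29) = -100.75.
median(S) = (-1.58)·(-100.75) + (-13) = 146.185.

median(S) = 146.185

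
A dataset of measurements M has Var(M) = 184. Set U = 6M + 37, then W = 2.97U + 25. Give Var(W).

Var(W) = 58429.6416

Var(U) = 6²·184 = 6624.
Var(W) = 2.97²·6624 = 58429.6416.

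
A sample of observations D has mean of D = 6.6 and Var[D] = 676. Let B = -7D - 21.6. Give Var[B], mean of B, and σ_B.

Var[B] = 33124, mean of B = -67.8, σ_B = 182

B = -7D - 21.6 is linear with a = -7, b = -21.6.
Var[B] = a²·Var[D] = (-7)²·676 = 33124 (the additive constant -21.6 does not affect variance).
mean of B = a·mean of D + b = (-7)·6.6 + (-21.6) = -67.8.
σ_D = √676 = 26.
σ_B = |a|·σ_D = |-7|·26 = 182.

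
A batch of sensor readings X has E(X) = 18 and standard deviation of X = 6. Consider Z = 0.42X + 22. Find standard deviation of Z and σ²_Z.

standard deviation of Z = 2.52, σ²_Z = 6.3504

Z = 0.42X + 22 is linear with a = 0.42, b = 22.
standard deviation of Z = |a|·standard deviation of X = |0.42|·6 = 2.52.
σ²_X = 6² = 36.
σ²_Z = a²·σ²_X = 0.42²·36 = 6.3504 (the additive constant 22 does not affect variance).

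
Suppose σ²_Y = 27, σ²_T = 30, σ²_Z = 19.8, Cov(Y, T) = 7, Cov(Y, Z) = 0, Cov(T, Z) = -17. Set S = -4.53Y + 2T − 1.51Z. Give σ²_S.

σ²_S = a²·σ²_Y + b²·σ²_T + c²·σ²_Z + 2ab·Cov(Y, T) + 2ac·Cov(Y, Z) + 2bc·Cov(T, Z), with a = -4.53, b = 2, c = -1.51.
= 554.0643 + 120 + 45.14598 + (-126.84) + 0 + 102.68
= 695.05028.

σ²_S = 695.05028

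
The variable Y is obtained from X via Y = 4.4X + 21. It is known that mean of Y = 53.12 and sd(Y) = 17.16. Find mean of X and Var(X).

From Y = 4.4X + 21: mean of Y = a·mean of X + b, so mean of X = (mean of Y − b)/a = (53.12 − 21)/4.4 = 7.3.
Var(Y) = 17.16² = 294.4656.
Var(Y) = a²·Var(X), so Var(X) = 294.4656/4.4² = 15.21.

mean of X = 7.3, Var(X) = 15.21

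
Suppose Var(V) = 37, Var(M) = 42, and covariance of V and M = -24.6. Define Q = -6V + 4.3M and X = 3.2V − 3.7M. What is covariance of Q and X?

covariance of Q and X = -2263.236

By bilinearity, covariance of Q and X = ac·Var(V) + bd·Var(M) + (ad+bc)·covariance of V and M, with a=-6, b=4.3, c=3.2, d=-3.7.
ac·Var(V) = (-6)·3.2·37 = -710.4
bd·Var(M) = 4.3·(-3.7)·42 = -668.22
(ad+bc)·covariance of V and M = (35.96)·(-24.6) = -884.616
covariance of Q and X = -710.4 + (-668.22) + (-884.616) = -2263.236.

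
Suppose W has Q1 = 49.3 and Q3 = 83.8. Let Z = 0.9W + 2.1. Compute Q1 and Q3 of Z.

Q1(Z) = 46.47, Q3(Z) = 77.52

a = 0.9 > 0: Q1(Z) = a·Q1(W)+b = 46.47, Q3(Z) = a·Q3(W)+b = 77.52.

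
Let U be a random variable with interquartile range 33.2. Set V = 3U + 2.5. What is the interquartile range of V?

IQR(V) = 99.6

Under V = aU + b, IQR(V) = |a|·IQR(U) = |3|·33.2 = 99.6 (shifts cancel; spread scales by |a|).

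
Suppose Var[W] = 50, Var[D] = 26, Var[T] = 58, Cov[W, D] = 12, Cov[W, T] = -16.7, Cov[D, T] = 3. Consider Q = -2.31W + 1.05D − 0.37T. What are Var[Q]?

Var[Q] = a²·Var[W] + b²·Var[D] + c²·Var[T] + 2ab·Cov[W, D] + 2ac·Cov[W, T] + 2bc·Cov[D, T], with a = -2.31, b = 1.05, c = -0.37.
= 266.805 + 28.665 + 7.9402 + (-58.212) + (-28.54698) + (-2.331)
= 214.32022.

Var[Q] = 214.32022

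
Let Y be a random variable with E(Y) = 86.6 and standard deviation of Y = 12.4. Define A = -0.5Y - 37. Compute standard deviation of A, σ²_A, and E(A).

standard deviation of A = 6.2, σ²_A = 38.44, E(A) = -80.3

A = -0.5Y - 37 is linear with a = -0.5, b = -37.
standard deviation of A = |a|·standard deviation of Y = |-0.5|·12.4 = 6.2.
σ²_Y = 12.4² = 153.76.
σ²_A = a²·σ²_Y = (-0.5)²·153.76 = 38.44 (the additive constant -37 does not affect variance).
E(A) = a·E(Y) + b = (-0.5)·86.6 + (-37) = -80.3.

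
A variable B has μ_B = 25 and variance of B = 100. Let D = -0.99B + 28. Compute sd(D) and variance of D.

D = -0.99B + 28 is linear with a = -0.99, b = 28.
sd(B) = √100 = 10.
sd(D) = |a|·sd(B) = |-0.99|·10 = 9.9.
variance of D = a²·variance of B = (-0.99)²·100 = 98.01 (the additive constant 28 does not affect variance).

sd(D) = 9.9, variance of D = 98.01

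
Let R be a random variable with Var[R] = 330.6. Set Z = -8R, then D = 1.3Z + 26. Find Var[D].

Var[D] = 35757.696

Var[Z] = (-8)²·330.6 = 21158.4.
Var[D] = 1.3²·21158.4 = 35757.696.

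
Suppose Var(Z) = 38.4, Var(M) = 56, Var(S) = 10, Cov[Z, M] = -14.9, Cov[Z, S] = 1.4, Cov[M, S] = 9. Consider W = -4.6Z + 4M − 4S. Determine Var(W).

Var(W) = 2180.384

Var(W) = a²·Var(Z) + b²·Var(M) + c²·Var(S) + 2ab·Cov[Z, M] + 2ac·Cov[Z, S] + 2bc·Cov[M, S], with a = -4.6, b = 4, c = -4.
= 812.544 + 896 + 160 + 548.32 + 51.52 + (-288)
= 2180.384.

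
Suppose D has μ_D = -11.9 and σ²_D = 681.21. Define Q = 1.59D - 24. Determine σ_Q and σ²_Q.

σ_Q = 41.499, σ²_Q = 1722.167001

Q = 1.59D - 24 is linear with a = 1.59, b = -24.
σ_D = √681.21 = 26.1.
σ_Q = |a|·σ_D = |1.59|·26.1 = 41.499.
σ²_Q = a²·σ²_D = 1.59²·681.21 = 1722.167001 (the additive constant -24 does not affect variance).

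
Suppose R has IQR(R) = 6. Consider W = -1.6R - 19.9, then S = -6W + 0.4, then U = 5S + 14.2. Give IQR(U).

IQR(W) = |-1.6|·6 = 9.6.
IQR(S) = |-6|·9.6 = 57.6.
IQR(U) = |5|·57.6 = 288.

IQR(U) = 288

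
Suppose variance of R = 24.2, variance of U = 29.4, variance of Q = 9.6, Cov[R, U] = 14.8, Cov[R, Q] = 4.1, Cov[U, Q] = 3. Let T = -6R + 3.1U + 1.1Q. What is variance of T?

variance of T = 581.13

variance of T = a²·variance of R + b²·variance of U + c²·variance of Q + 2ab·Cov[R, U] + 2ac·Cov[R, Q] + 2bc·Cov[U, Q], with a = -6, b = 3.1, c = 1.1.
= 871.2 + 282.534 + 11.616 + (-550.56) + (-54.12) + 20.46
= 581.13.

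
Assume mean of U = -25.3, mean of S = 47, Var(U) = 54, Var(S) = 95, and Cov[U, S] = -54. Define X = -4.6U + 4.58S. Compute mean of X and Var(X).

mean of X = 331.64, Var(X) = 5410.742

mean of X = (-4.6)·mean of U + 4.58·mean of S = (-4.6)·(-25.3) + 4.58·47 = 331.64.
Var(X) = a²·Var(U) + b²·Var(S) + 2ab·Cov[U, S] with a = -4.6, b = 4.58.
= (-4.6)²·54 + 4.58²·95 + 2·(-4.6)·4.58·(-54)
= 1142.64 + 1992.758 + 2275.344 = 5410.742.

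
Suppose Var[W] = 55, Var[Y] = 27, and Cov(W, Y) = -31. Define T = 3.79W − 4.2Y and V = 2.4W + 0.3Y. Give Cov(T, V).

By bilinearity, Cov(T, V) = ac·Var[W] + bd·Var[Y] + (ad+bc)·Cov(W, Y), with a=3.79, b=-4.2, c=2.4, d=0.3.
ac·Var[W] = 3.79·2.4·55 = 500.28
bd·Var[Y] = (-4.2)·0.3·27 = -34.02
(ad+bc)·Cov(W, Y) = (-8.943)·(-31) = 277.233
Cov(T, V) = 500.28 + (-34.02) + 277.233 = 743.493.

Cov(T, V) = 743.493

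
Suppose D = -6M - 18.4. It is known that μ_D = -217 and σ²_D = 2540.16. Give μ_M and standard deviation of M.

From D = -6M - 18.4: μ_D = a·μ_M + b, so μ_M = (μ_D − b)/a = (-217 − (-18.4))/(-6) = 33.1.
standard deviation of D = √2540.16 = 50.4.
standard deviation of D = |a|·standard deviation of M, so standard deviation of M = 50.4/|-6| = 8.4.

μ_M = 33.1, standard deviation of M = 8.4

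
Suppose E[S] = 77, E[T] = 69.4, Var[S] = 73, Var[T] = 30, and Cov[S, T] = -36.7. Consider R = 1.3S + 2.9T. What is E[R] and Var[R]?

E[R] = 1.3·E[S] + 2.9·E[T] = 1.3·77 + 2.9·69.4 = 301.36.
Var[R] = a²·Var[S] + b²·Var[T] + 2ab·Cov[S, T] with a = 1.3, b = 2.9.
= 1.3²·73 + 2.9²·30 + 2·1.3·2.9·(-36.7)
= 123.37 + 252.3 + (-276.718) = 98.952.

E[R] = 301.36, Var[R] = 98.952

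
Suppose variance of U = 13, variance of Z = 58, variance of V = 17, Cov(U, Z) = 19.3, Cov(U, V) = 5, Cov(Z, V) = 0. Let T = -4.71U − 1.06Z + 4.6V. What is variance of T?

variance of T = 689.33646

variance of T = a²·variance of U + b²·variance of Z + c²·variance of V + 2ab·Cov(U, Z) + 2ac·Cov(U, V) + 2bc·Cov(Z, V), with a = -4.71, b = -1.06, c = 4.6.
= 288.3933 + 65.1688 + 359.72 + 192.71436 + (-216.66) + 0
= 689.33646.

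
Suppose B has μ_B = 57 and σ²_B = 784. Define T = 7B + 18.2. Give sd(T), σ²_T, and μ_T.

sd(T) = 196, σ²_T = 38416, μ_T = 417.2

T = 7B + 18.2 is linear with a = 7, b = 18.2.
sd(B) = √784 = 28.
sd(T) = |a|·sd(B) = |7|·28 = 196.
σ²_T = a²·σ²_B = 7²·784 = 38416 (the additive constant 18.2 does not affect variance).
μ_T = a·μ_B + b = 7·57 + 18.2 = 417.2.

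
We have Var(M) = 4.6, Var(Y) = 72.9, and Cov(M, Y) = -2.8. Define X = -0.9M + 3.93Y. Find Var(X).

Var(X) = 1149.46641

Var(X) = a²·Var(M) + b²·Var(Y) + 2ab·Cov(M, Y) with a = -0.9, b = 3.93.
= (-0.9)²·4.6 + 3.93²·72.9 + 2·(-0.9)·3.93·(-2.8)
= 3.726 + 1125.93321 + 19.8072 = 1149.46641.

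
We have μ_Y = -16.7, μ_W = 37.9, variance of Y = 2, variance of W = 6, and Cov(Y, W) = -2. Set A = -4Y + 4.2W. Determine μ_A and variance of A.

μ_A = 225.98, variance of A = 205.04

μ_A = (-4)·μ_Y + 4.2·μ_W = (-4)·(-16.7) + 4.2·37.9 = 225.98.
variance of A = a²·variance of Y + b²·variance of W + 2ab·Cov(Y, W) with a = -4, b = 4.2.
= (-4)²·2 + 4.2²·6 + 2·(-4)·4.2·(-2)
= 32 + 105.84 + 67.2 = 205.04.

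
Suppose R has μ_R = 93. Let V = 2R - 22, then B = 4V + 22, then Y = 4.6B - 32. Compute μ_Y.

μ_Y = 3086.8

μ_V = 2·93 + (-22) = 164.
μ_B = 4·164 + 22 = 678.
μ_Y = 4.6·678 + (-32) = 3086.8.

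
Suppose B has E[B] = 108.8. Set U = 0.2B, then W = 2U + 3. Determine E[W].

E[U] = 0.2·108.8 = 21.76.
E[W] = 2·21.76 + 3 = 46.52.

E[W] = 46.52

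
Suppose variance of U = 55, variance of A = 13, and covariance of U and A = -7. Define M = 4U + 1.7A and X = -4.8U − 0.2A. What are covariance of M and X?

covariance of M and X = -997.7

By bilinearity, covariance of M and X = ac·variance of U + bd·variance of A + (ad+bc)·covariance of U and A, with a=4, b=1.7, c=-4.8, d=-0.2.
ac·variance of U = 4·(-4.8)·55 = -1056
bd·variance of A = 1.7·(-0.2)·13 = -4.42
(ad+bc)·covariance of U and A = (-8.96)·(-7) = 62.72
covariance of M and X = -1056 + (-4.42) + 62.72 = -997.7.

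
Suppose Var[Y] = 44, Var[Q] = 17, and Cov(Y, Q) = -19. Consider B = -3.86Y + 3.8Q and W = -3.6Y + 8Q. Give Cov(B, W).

By bilinearity, Cov(B, W) = ac·Var[Y] + bd·Var[Q] + (ad+bc)·Cov(Y, Q), with a=-3.86, b=3.8, c=-3.6, d=8.
ac·Var[Y] = (-3.86)·(-3.6)·44 = 611.424
bd·Var[Q] = 3.8·8·17 = 516.8
(ad+bc)·Cov(Y, Q) = (-44.56)·(-19) = 846.64
Cov(B, W) = 611.424 + 516.8 + 846.64 = 1974.864.

Cov(B, W) = 1974.864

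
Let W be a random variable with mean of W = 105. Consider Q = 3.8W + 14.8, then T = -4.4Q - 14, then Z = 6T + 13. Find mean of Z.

mean of Q = 3.8·105 + 14.8 = 413.8.
mean of T = (-4.4)·413.8 + (-14) = -1834.72.
mean of Z = 6·(-1834.72) + 13 = -10995.32.

mean of Z = -10995.32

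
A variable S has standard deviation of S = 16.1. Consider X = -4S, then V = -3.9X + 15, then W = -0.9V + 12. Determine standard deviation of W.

standard deviation of W = 226.044

standard deviation of X = |-4|·16.1 = 64.4.
standard deviation of V = |-3.9|·64.4 = 251.16.
standard deviation of W = |-0.9|·251.16 = 226.044.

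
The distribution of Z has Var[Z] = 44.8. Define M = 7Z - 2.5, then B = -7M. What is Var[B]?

Var[M] = 7²·44.8 = 2195.2.
Var[B] = (-7)²·2195.2 = 107564.8.

Var[B] = 107564.8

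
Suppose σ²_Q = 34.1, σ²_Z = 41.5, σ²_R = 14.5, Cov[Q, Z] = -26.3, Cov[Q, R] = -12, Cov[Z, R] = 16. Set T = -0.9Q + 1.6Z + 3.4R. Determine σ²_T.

σ²_T = a²·σ²_Q + b²·σ²_Z + c²·σ²_R + 2ab·Cov[Q, Z] + 2ac·Cov[Q, R] + 2bc·Cov[Z, R], with a = -0.9, b = 1.6, c = 3.4.
= 27.621 + 106.24 + 167.62 + 75.744 + 73.44 + 174.08
= 624.745.

σ²_T = 624.745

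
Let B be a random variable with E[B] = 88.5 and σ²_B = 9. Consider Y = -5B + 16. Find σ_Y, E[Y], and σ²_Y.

σ_Y = 15, E[Y] = -426.5, σ²_Y = 225

Y = -5B + 16 is linear with a = -5, b = 16.
σ_B = √9 = 3.
σ_Y = |a|·σ_B = |-5|·3 = 15.
E[Y] = a·E[B] + b = (-5)·88.5 + 16 = -426.5.
σ²_Y = a²·σ²_B = (-5)²·9 = 225 (the additive constant 16 does not affect variance).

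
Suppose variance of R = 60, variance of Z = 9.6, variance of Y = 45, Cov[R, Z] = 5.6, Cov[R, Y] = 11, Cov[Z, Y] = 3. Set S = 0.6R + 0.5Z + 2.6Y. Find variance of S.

variance of S = a²·variance of R + b²·variance of Z + c²·variance of Y + 2ab·Cov[R, Z] + 2ac·Cov[R, Y] + 2bc·Cov[Z, Y], with a = 0.6, b = 0.5, c = 2.6.
= 21.6 + 2.4 + 304.2 + 3.36 + 34.32 + 7.8
= 373.68.

variance of S = 373.68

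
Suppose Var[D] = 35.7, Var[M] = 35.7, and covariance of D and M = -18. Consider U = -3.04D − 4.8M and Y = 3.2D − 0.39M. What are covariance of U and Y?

covariance of U and Y = -25.32

By bilinearity, covariance of U and Y = ac·Var[D] + bd·Var[M] + (ad+bc)·covariance of D and M, with a=-3.04, b=-4.8, c=3.2, d=-0.39.
ac·Var[D] = (-3.04)·3.2·35.7 = -347.2896
bd·Var[M] = (-4.8)·(-0.39)·35.7 = 66.8304
(ad+bc)·covariance of D and M = (-14.1744)·(-18) = 255.1392
covariance of U and Y = -347.2896 + 66.8304 + 255.1392 = -25.32.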